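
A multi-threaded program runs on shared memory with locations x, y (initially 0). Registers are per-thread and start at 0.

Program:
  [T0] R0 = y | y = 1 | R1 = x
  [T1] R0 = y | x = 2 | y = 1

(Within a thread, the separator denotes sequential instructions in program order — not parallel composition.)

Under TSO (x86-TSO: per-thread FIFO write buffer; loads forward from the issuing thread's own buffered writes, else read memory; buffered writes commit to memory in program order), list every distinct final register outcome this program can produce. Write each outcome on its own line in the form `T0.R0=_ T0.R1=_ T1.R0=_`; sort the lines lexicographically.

T0.R0=0 T0.R1=0 T1.R0=0
T0.R0=0 T0.R1=0 T1.R0=1
T0.R0=0 T0.R1=2 T1.R0=0
T0.R0=0 T0.R1=2 T1.R0=1
T0.R0=1 T0.R1=2 T1.R0=0

outcome vector order: (T0.R0,T0.R1,T1.R0)
|TSO outcomes| = 5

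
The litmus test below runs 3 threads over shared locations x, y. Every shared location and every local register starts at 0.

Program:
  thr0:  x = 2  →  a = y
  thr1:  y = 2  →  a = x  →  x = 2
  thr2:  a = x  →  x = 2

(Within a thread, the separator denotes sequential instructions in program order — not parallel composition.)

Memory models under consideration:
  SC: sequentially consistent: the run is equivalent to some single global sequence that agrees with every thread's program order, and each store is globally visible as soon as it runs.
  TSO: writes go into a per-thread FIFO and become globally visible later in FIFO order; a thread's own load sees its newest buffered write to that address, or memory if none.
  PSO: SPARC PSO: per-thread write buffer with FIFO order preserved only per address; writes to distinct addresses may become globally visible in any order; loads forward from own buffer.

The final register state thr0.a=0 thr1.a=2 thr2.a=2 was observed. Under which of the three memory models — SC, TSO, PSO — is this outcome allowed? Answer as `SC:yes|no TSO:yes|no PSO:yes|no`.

SC:yes TSO:yes PSO:yes

outcome vector order: (thr0.a,thr1.a,thr2.a)
under SC → <0 2 0>, <0 2 2>, <2 0 0>, <2 0 2>, <2 2 0>, <2 2 2>
under TSO → <0 0 0>, <0 0 2>, <0 2 0>, <0 2 2>, <2 0 0>, <2 0 2>, <2 2 0>, <2 2 2>
under PSO → <0 0 0>, <0 0 2>, <0 2 0>, <0 2 2>, <2 0 0>, <2 0 2>, <2 2 0>, <2 2 2>
target <0 2 2> ∈ {SC,TSO,PSO}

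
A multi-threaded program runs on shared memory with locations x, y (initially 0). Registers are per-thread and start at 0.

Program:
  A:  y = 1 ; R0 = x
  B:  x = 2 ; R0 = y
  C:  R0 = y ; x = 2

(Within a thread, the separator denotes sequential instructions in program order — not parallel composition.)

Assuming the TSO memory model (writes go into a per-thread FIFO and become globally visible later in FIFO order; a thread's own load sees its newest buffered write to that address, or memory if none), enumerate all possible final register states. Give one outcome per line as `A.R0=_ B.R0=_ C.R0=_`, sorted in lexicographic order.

outcome vector order: (A.R0,B.R0,C.R0)
|TSO outcomes| = 8

A.R0=0 B.R0=0 C.R0=0
A.R0=0 B.R0=0 C.R0=1
A.R0=0 B.R0=1 C.R0=0
A.R0=0 B.R0=1 C.R0=1
A.R0=2 B.R0=0 C.R0=0
A.R0=2 B.R0=0 C.R0=1
A.R0=2 B.R0=1 C.R0=0
A.R0=2 B.R0=1 C.R0=1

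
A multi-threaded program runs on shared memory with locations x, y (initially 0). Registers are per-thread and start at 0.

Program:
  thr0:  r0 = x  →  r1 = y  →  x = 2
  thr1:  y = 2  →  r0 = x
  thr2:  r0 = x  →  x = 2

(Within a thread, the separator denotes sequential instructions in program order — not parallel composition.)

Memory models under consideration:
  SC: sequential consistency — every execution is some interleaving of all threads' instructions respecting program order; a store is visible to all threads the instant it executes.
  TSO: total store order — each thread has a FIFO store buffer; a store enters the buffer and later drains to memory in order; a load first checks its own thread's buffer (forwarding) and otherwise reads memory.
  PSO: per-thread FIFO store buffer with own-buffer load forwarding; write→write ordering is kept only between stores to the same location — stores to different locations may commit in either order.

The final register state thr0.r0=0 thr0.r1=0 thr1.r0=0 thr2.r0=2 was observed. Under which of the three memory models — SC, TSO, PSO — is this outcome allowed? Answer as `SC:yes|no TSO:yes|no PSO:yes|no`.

outcome vector order: (thr0.r0,thr0.r1,thr1.r0,thr2.r0)
under SC → <0 0 0 0>, <0 0 0 2>, <0 0 2 0>, <0 0 2 2>, <0 2 0 0>, <0 2 0 2>, <0 2 2 0>, <0 2 2 2>, <2 0 2 0>, <2 2 0 0>, <2 2 2 0>
under TSO → <0 0 0 0>, <0 0 0 2>, <0 0 2 0>, <0 0 2 2>, <0 2 0 0>, <0 2 0 2>, <0 2 2 0>, <0 2 2 2>, <2 0 0 0>, <2 0 2 0>, <2 2 0 0>, <2 2 2 0>
under PSO → <0 0 0 0>, <0 0 0 2>, <0 0 2 0>, <0 0 2 2>, <0 2 0 0>, <0 2 0 2>, <0 2 2 0>, <0 2 2 2>, <2 0 0 0>, <2 0 2 0>, <2 2 0 0>, <2 2 2 0>
target <0 0 0 2> ∈ {SC,TSO,PSO}

SC:yes TSO:yes PSO:yes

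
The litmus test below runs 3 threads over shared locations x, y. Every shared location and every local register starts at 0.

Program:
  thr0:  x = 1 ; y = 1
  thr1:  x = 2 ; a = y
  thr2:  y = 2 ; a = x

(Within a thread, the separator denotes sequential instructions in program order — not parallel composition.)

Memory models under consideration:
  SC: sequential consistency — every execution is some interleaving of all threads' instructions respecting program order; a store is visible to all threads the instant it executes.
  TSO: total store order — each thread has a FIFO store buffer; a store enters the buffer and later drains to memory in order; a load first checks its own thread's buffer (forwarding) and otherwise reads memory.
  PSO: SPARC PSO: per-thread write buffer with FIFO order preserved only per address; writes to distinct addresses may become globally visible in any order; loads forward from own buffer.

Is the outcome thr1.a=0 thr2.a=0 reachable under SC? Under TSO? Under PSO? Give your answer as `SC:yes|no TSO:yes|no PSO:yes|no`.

outcome vector order: (thr1.a,thr2.a)
under SC → (0,1), (0,2), (1,0), (1,1), (1,2), (2,0), (2,1), (2,2)
under TSO → (0,0), (0,1), (0,2), (1,0), (1,1), (1,2), (2,0), (2,1), (2,2)
under PSO → (0,0), (0,1), (0,2), (1,0), (1,1), (1,2), (2,0), (2,1), (2,2)
target (0,0) ∈ {TSO,PSO}

SC:no TSO:yes PSO:yes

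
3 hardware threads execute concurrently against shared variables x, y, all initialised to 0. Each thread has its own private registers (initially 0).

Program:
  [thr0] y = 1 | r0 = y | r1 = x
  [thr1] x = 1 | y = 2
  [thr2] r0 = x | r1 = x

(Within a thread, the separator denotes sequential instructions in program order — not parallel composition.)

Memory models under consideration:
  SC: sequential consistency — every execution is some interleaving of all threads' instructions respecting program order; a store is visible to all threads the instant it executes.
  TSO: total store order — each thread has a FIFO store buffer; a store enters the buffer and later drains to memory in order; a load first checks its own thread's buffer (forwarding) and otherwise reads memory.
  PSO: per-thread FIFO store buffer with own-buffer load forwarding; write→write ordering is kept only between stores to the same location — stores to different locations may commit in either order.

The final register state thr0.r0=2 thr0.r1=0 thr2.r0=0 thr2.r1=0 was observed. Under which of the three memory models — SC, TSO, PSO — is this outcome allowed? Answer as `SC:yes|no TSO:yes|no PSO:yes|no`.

outcome vector order: (thr0.r0,thr0.r1,thr2.r0,thr2.r1)
SC (9): <1 0 0 0> <1 0 0 1> <1 0 1 1> <1 1 0 0> <1 1 0 1> <1 1 1 1> <2 1 0 0> <2 1 0 1> <2 1 1 1>
TSO (9): <1 0 0 0> <1 0 0 1> <1 0 1 1> <1 1 0 0> <1 1 0 1> <1 1 1 1> <2 1 0 0> <2 1 0 1> <2 1 1 1>
PSO (12): <1 0 0 0> <1 0 0 1> <1 0 1 1> <1 1 0 0> <1 1 0 1> <1 1 1 1> <2 0 0 0> <2 0 0 1> <2 0 1 1> <2 1 0 0> <2 1 0 1> <2 1 1 1>
target <2 0 0 0> ∈ {PSO}

SC:no TSO:no PSO:yes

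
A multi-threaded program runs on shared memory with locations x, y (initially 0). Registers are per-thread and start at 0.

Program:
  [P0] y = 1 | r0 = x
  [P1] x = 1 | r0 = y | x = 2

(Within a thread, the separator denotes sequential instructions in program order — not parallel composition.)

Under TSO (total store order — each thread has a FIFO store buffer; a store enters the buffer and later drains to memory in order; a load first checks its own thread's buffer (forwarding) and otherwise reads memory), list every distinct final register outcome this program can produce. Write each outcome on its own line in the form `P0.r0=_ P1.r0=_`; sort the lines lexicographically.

P0.r0=0 P1.r0=0
P0.r0=0 P1.r0=1
P0.r0=1 P1.r0=0
P0.r0=1 P1.r0=1
P0.r0=2 P1.r0=0
P0.r0=2 P1.r0=1

outcome vector order: (P0.r0,P1.r0)
|TSO outcomes| = 6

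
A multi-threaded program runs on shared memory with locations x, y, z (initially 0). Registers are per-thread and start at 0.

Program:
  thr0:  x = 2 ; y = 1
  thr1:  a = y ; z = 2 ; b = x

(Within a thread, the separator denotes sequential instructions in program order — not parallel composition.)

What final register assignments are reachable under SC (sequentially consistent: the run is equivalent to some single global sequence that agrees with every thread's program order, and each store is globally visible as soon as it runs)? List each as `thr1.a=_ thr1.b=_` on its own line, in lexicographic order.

outcome vector order: (thr1.a,thr1.b)
|SC outcomes| = 3

thr1.a=0 thr1.b=0
thr1.a=0 thr1.b=2
thr1.a=1 thr1.b=2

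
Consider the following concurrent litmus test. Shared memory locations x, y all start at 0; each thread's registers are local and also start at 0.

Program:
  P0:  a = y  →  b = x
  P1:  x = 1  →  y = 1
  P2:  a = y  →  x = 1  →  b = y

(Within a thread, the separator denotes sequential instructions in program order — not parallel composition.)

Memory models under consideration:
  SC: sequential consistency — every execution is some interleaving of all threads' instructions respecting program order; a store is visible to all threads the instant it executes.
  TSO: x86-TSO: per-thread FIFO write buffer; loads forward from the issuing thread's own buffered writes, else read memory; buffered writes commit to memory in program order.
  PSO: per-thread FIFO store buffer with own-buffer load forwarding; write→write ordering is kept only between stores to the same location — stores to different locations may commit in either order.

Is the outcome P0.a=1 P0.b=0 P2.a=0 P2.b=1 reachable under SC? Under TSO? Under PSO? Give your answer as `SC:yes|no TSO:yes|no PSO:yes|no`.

outcome vector order: (P0.a,P0.b,P2.a,P2.b)
SC (9): 0/0/0/0, 0/0/0/1, 0/0/1/1, 0/1/0/0, 0/1/0/1, 0/1/1/1, 1/1/0/0, 1/1/0/1, 1/1/1/1
TSO (9): 0/0/0/0, 0/0/0/1, 0/0/1/1, 0/1/0/0, 0/1/0/1, 0/1/1/1, 1/1/0/0, 1/1/0/1, 1/1/1/1
PSO (12): 0/0/0/0, 0/0/0/1, 0/0/1/1, 0/1/0/0, 0/1/0/1, 0/1/1/1, 1/0/0/0, 1/0/0/1, 1/0/1/1, 1/1/0/0, 1/1/0/1, 1/1/1/1
target 1/0/0/1 ∈ {PSO}

SC:no TSO:no PSO:yes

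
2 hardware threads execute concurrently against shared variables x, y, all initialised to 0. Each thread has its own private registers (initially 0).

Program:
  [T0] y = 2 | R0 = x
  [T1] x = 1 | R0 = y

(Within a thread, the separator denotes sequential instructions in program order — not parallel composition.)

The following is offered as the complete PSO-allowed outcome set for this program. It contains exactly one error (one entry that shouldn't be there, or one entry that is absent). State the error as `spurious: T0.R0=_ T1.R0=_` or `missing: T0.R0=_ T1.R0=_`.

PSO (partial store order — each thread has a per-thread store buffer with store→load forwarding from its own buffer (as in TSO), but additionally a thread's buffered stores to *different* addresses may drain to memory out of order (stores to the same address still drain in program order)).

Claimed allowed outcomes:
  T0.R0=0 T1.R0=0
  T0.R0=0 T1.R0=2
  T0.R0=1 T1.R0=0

missing: T0.R0=1 T1.R0=2

outcome vector order: (T0.R0,T1.R0)
PSO: 4 outcomes — {00, 02, 10, 12}
PSO∖claimed = {12}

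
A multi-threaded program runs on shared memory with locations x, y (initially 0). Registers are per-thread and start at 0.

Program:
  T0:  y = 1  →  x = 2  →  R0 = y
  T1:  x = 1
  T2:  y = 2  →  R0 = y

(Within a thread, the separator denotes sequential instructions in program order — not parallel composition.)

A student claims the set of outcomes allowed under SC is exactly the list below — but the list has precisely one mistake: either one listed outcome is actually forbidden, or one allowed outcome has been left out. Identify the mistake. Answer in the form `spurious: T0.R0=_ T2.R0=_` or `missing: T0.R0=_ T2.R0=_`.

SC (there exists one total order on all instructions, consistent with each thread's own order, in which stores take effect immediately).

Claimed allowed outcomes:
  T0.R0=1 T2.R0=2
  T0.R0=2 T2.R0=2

outcome vector order: (T0.R0,T2.R0)
SC: 3 outcomes — {(1,1); (1,2); (2,2)}
SC∖claimed = {(1,1)}

missing: T0.R0=1 T2.R0=1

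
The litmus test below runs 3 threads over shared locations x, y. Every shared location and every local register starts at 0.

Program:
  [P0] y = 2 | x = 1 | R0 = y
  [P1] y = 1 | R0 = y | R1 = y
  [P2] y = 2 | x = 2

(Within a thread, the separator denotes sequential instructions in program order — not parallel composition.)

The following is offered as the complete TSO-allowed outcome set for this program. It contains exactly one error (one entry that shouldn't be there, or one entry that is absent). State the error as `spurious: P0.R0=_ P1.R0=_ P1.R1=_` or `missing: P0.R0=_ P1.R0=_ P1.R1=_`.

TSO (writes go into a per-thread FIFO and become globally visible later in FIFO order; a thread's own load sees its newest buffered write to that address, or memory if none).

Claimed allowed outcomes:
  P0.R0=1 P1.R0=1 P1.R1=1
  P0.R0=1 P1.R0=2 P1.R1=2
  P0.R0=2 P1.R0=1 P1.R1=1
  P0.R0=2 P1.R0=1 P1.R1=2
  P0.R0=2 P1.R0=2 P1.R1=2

missing: P0.R0=1 P1.R0=1 P1.R1=2

outcome vector order: (P0.R0,P1.R0,P1.R1)
under TSO → 1/1/1, 1/1/2, 1/2/2, 2/1/1, 2/1/2, 2/2/2
TSO∖claimed = {1/1/2}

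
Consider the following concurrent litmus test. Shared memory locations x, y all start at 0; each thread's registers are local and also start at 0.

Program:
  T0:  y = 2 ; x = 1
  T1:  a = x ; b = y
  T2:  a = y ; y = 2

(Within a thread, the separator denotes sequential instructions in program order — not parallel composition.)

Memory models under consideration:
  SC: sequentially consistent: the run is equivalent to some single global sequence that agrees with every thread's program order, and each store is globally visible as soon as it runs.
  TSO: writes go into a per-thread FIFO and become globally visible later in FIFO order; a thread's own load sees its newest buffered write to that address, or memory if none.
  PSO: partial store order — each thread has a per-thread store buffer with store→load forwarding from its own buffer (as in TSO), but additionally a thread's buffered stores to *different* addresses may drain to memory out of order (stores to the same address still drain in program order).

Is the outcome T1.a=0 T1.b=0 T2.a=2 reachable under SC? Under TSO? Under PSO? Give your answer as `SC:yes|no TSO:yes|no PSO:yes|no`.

SC:yes TSO:yes PSO:yes

outcome vector order: (T1.a,T1.b,T2.a)
SC (6): 000 002 020 022 120 122
TSO (6): 000 002 020 022 120 122
PSO (8): 000 002 020 022 100 102 120 122
target 002 ∈ {SC,TSO,PSO}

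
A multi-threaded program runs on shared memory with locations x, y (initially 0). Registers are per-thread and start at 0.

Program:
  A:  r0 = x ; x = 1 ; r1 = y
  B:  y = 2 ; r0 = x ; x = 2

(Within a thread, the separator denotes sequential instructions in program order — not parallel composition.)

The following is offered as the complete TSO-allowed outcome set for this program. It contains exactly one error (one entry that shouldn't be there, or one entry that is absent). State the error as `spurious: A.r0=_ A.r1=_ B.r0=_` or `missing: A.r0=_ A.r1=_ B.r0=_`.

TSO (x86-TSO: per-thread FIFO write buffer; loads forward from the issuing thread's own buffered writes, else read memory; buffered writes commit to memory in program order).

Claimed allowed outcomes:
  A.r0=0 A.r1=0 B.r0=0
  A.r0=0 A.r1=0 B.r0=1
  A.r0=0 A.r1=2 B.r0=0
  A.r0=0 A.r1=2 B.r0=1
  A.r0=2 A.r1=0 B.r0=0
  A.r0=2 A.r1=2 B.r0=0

outcome vector order: (A.r0,A.r1,B.r0)
under TSO → <0 0 0>, <0 0 1>, <0 2 0>, <0 2 1>, <2 2 0>
claimed∖TSO = {<2 0 0>}

spurious: A.r0=2 A.r1=0 B.r0=0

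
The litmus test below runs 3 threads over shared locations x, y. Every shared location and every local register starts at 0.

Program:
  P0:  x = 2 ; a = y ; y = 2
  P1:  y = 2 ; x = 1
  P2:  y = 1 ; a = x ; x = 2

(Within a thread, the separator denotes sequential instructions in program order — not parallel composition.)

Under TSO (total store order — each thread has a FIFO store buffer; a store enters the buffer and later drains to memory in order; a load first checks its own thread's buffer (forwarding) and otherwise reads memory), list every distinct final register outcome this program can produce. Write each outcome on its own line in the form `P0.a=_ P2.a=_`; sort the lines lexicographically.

P0.a=0 P2.a=0
P0.a=0 P2.a=1
P0.a=0 P2.a=2
P0.a=1 P2.a=0
P0.a=1 P2.a=1
P0.a=1 P2.a=2
P0.a=2 P2.a=0
P0.a=2 P2.a=1
P0.a=2 P2.a=2

outcome vector order: (P0.a,P2.a)
|TSO outcomes| = 9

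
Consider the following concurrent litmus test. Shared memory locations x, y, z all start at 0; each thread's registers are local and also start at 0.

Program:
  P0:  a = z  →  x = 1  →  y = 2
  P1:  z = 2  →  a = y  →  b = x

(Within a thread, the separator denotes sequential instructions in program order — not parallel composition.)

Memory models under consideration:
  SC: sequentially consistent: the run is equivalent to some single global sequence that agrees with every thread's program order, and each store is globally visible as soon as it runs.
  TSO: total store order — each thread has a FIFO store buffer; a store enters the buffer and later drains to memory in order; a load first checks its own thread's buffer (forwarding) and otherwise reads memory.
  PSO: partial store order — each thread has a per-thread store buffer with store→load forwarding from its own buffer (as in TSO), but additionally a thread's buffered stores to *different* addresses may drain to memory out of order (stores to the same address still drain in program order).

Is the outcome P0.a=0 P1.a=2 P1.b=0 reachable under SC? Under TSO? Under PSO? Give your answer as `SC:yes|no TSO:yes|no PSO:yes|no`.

outcome vector order: (P0.a,P1.a,P1.b)
SC (6): 0/0/0; 0/0/1; 0/2/1; 2/0/0; 2/0/1; 2/2/1
TSO (6): 0/0/0; 0/0/1; 0/2/1; 2/0/0; 2/0/1; 2/2/1
PSO (8): 0/0/0; 0/0/1; 0/2/0; 0/2/1; 2/0/0; 2/0/1; 2/2/0; 2/2/1
target 0/2/0 ∈ {PSO}

SC:no TSO:no PSO:yes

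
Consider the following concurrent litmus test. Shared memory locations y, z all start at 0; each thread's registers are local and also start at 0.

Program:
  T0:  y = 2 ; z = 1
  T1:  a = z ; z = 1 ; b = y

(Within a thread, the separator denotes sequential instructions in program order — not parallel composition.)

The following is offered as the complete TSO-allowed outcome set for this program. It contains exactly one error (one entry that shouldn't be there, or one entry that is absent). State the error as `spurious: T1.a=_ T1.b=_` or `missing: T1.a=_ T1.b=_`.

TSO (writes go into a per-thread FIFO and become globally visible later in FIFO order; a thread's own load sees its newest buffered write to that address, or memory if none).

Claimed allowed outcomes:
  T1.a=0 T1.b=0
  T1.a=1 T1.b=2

missing: T1.a=0 T1.b=2

outcome vector order: (T1.a,T1.b)
under TSO → 00; 02; 12
TSO∖claimed = {02}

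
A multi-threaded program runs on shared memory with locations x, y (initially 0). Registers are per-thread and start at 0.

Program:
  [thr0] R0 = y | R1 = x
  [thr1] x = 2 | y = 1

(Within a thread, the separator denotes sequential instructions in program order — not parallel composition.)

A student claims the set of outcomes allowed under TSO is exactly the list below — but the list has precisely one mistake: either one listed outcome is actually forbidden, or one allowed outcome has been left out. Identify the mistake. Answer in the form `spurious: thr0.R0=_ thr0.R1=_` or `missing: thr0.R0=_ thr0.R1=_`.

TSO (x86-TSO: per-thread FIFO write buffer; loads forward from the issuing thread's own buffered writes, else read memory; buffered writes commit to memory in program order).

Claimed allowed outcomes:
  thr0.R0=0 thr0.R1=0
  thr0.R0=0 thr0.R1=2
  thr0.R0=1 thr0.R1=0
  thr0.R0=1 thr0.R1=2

outcome vector order: (thr0.R0,thr0.R1)
TSO (3): (0,0) (0,2) (1,2)
claimed∖TSO = {(1,0)}

spurious: thr0.R0=1 thr0.R1=0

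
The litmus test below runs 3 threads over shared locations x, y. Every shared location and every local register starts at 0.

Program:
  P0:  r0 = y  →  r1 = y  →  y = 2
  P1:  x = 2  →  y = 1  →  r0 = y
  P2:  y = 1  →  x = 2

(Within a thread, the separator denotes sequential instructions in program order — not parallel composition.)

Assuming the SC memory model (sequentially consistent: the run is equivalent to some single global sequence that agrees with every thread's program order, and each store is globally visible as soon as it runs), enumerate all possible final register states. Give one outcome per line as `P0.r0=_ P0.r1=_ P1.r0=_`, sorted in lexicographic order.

outcome vector order: (P0.r0,P0.r1,P1.r0)
|SC outcomes| = 6

P0.r0=0 P0.r1=0 P1.r0=1
P0.r0=0 P0.r1=0 P1.r0=2
P0.r0=0 P0.r1=1 P1.r0=1
P0.r0=0 P0.r1=1 P1.r0=2
P0.r0=1 P0.r1=1 P1.r0=1
P0.r0=1 P0.r1=1 P1.r0=2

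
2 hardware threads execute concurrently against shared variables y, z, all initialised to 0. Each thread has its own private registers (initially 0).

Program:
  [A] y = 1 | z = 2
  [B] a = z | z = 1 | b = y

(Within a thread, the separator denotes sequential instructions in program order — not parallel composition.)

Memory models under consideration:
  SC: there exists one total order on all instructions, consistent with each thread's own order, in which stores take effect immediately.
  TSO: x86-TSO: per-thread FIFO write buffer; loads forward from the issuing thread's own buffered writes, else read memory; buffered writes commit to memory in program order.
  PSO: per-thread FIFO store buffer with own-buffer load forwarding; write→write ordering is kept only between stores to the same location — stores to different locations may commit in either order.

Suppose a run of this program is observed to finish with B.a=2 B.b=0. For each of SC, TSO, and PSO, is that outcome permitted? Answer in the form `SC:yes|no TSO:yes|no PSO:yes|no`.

outcome vector order: (B.a,B.b)
[SC] allowed = {(0,0) (0,1) (2,1)}
[TSO] allowed = {(0,0) (0,1) (2,1)}
[PSO] allowed = {(0,0) (0,1) (2,0) (2,1)}
target (2,0) ∈ {PSO}

SC:no TSO:no PSO:yes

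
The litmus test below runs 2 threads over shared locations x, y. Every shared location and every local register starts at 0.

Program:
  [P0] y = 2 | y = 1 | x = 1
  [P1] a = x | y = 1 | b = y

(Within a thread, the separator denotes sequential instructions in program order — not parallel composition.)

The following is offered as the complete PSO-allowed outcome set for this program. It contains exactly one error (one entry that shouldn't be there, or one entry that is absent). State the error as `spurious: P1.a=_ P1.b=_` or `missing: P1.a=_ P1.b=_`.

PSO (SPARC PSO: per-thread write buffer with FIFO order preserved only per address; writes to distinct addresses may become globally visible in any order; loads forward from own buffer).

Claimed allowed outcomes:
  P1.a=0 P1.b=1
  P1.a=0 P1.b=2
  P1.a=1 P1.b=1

outcome vector order: (P1.a,P1.b)
PSO: 4 outcomes — {0/1 0/2 1/1 1/2}
PSO∖claimed = {1/2}

missing: P1.a=1 P1.b=2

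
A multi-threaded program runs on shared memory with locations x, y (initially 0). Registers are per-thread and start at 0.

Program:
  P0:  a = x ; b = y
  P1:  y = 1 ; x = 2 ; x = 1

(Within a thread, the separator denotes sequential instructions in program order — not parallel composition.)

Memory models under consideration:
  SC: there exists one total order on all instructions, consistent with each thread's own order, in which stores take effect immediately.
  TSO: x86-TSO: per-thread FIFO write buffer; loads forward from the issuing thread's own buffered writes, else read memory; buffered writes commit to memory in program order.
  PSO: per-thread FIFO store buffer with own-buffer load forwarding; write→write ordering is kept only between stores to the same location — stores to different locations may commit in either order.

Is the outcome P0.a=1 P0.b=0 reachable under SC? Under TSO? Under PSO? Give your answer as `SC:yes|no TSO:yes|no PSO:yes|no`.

SC:no TSO:no PSO:yes

outcome vector order: (P0.a,P0.b)
[SC] allowed = {<0 0>; <0 1>; <1 1>; <2 1>}
[TSO] allowed = {<0 0>; <0 1>; <1 1>; <2 1>}
[PSO] allowed = {<0 0>; <0 1>; <1 0>; <1 1>; <2 0>; <2 1>}
target <1 0> ∈ {PSO}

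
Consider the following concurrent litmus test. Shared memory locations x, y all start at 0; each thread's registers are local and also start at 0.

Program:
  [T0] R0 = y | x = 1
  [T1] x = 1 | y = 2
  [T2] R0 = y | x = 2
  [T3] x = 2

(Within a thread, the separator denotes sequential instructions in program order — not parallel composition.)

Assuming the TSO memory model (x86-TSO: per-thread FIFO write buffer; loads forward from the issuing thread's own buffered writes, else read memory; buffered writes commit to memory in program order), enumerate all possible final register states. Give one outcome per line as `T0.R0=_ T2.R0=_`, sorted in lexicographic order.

outcome vector order: (T0.R0,T2.R0)
|TSO outcomes| = 4

T0.R0=0 T2.R0=0
T0.R0=0 T2.R0=2
T0.R0=2 T2.R0=0
T0.R0=2 T2.R0=2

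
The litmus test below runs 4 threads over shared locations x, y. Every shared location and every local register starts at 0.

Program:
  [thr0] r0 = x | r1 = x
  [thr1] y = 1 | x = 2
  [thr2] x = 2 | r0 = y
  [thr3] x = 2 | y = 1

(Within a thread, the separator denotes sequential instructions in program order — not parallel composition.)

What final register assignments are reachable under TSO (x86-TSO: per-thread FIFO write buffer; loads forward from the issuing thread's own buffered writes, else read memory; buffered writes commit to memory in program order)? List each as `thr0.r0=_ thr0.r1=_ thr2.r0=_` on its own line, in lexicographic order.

outcome vector order: (thr0.r0,thr0.r1,thr2.r0)
|TSO outcomes| = 6

thr0.r0=0 thr0.r1=0 thr2.r0=0
thr0.r0=0 thr0.r1=0 thr2.r0=1
thr0.r0=0 thr0.r1=2 thr2.r0=0
thr0.r0=0 thr0.r1=2 thr2.r0=1
thr0.r0=2 thr0.r1=2 thr2.r0=0
thr0.r0=2 thr0.r1=2 thr2.r0=1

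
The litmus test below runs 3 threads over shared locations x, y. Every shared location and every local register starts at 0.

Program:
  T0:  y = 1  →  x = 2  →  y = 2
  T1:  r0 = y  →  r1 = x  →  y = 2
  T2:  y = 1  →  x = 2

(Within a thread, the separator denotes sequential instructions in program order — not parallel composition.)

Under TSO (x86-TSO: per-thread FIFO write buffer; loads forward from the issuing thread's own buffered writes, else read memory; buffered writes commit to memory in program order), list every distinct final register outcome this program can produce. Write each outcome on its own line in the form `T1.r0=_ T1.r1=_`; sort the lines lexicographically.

T1.r0=0 T1.r1=0
T1.r0=0 T1.r1=2
T1.r0=1 T1.r1=0
T1.r0=1 T1.r1=2
T1.r0=2 T1.r1=2

outcome vector order: (T1.r0,T1.r1)
|TSO outcomes| = 5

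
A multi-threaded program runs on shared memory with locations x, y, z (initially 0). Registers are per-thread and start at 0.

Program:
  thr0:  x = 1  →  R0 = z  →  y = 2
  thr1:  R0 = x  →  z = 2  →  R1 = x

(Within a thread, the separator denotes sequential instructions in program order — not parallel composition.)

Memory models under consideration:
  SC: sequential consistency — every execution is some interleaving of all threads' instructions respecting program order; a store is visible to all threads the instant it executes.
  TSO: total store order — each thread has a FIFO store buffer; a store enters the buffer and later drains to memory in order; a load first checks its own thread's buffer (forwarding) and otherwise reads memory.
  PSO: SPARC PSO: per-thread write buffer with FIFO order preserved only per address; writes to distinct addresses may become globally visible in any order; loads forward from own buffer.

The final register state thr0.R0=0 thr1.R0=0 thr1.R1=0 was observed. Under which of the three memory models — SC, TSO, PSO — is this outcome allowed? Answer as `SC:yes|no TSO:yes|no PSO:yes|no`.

outcome vector order: (thr0.R0,thr1.R0,thr1.R1)
under SC → 001, 011, 200, 201, 211
under TSO → 000, 001, 011, 200, 201, 211
under PSO → 000, 001, 011, 200, 201, 211
target 000 ∈ {TSO,PSO}

SC:no TSO:yes PSO:yes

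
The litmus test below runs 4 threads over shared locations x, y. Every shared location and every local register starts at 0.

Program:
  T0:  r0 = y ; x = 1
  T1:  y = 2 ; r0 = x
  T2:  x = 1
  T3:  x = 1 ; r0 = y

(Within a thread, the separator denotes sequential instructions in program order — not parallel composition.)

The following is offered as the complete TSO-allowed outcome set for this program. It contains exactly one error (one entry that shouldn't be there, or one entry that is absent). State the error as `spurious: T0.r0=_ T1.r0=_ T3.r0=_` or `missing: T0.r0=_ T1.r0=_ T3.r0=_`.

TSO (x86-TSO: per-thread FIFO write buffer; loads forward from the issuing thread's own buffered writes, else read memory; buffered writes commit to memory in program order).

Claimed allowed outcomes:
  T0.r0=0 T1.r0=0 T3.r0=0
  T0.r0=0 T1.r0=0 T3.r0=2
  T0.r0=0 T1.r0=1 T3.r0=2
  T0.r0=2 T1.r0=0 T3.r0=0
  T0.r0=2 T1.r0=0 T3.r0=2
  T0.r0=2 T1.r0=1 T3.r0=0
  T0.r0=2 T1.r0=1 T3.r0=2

outcome vector order: (T0.r0,T1.r0,T3.r0)
under TSO → (0,0,0) (0,0,2) (0,1,0) (0,1,2) (2,0,0) (2,0,2) (2,1,0) (2,1,2)
TSO∖claimed = {(0,1,0)}

missing: T0.r0=0 T1.r0=1 T3.r0=0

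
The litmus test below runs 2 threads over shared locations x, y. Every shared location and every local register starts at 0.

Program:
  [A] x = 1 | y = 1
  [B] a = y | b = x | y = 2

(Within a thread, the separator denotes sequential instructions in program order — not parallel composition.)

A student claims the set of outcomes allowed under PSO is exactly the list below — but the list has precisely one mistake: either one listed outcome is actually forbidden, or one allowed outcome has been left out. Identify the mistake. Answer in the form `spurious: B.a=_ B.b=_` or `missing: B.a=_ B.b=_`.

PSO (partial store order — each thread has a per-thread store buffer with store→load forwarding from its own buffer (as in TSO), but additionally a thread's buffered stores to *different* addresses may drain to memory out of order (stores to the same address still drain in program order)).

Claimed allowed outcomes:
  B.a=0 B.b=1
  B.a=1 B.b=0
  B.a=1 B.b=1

outcome vector order: (B.a,B.b)
PSO (4): 0/0 0/1 1/0 1/1
PSO∖claimed = {0/0}

missing: B.a=0 B.b=0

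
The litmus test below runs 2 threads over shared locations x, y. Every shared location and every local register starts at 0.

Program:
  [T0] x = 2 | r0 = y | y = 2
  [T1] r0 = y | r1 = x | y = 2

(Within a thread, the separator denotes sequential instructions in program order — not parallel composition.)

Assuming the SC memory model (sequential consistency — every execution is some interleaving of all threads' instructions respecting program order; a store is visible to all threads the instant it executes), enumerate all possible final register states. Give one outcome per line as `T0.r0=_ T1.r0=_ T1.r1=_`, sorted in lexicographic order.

T0.r0=0 T1.r0=0 T1.r1=0
T0.r0=0 T1.r0=0 T1.r1=2
T0.r0=0 T1.r0=2 T1.r1=2
T0.r0=2 T1.r0=0 T1.r1=0
T0.r0=2 T1.r0=0 T1.r1=2

outcome vector order: (T0.r0,T1.r0,T1.r1)
|SC outcomes| = 5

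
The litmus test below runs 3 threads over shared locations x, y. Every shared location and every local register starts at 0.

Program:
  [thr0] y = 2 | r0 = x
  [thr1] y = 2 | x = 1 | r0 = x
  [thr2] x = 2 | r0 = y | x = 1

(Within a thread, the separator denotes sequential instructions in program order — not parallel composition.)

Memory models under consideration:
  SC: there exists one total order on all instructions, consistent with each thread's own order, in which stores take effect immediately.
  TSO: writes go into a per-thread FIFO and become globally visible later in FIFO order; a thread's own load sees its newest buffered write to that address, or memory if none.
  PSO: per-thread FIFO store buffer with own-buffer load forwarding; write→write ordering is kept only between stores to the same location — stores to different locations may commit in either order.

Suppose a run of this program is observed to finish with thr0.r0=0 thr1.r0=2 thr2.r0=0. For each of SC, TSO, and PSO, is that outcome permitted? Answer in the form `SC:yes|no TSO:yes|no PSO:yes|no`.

SC:no TSO:yes PSO:yes

outcome vector order: (thr0.r0,thr1.r0,thr2.r0)
under SC → 0/1/2 0/2/2 1/1/0 1/1/2 1/2/2 2/1/0 2/1/2 2/2/2
under TSO → 0/1/0 0/1/2 0/2/0 0/2/2 1/1/0 1/1/2 1/2/0 1/2/2 2/1/0 2/1/2 2/2/0 2/2/2
under PSO → 0/1/0 0/1/2 0/2/0 0/2/2 1/1/0 1/1/2 1/2/0 1/2/2 2/1/0 2/1/2 2/2/0 2/2/2
target 0/2/0 ∈ {TSO,PSO}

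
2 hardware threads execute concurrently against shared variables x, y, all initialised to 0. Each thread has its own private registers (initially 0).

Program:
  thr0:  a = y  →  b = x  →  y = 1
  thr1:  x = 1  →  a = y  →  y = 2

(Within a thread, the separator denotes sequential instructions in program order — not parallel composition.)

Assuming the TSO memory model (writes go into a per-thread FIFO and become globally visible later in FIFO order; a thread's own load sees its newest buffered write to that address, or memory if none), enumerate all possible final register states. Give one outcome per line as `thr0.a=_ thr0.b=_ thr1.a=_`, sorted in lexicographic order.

thr0.a=0 thr0.b=0 thr1.a=0
thr0.a=0 thr0.b=0 thr1.a=1
thr0.a=0 thr0.b=1 thr1.a=0
thr0.a=0 thr0.b=1 thr1.a=1
thr0.a=2 thr0.b=1 thr1.a=0

outcome vector order: (thr0.a,thr0.b,thr1.a)
|TSO outcomes| = 5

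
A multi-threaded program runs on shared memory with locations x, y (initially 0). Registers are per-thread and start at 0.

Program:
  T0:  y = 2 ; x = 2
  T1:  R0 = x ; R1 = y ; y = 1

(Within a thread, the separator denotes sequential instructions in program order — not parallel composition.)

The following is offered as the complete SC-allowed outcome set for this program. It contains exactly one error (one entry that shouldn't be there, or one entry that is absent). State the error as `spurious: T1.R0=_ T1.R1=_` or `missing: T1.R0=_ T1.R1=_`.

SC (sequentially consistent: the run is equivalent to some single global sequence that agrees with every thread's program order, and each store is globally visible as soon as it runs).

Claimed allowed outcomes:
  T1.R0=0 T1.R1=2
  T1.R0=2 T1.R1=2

missing: T1.R0=0 T1.R1=0

outcome vector order: (T1.R0,T1.R1)
SC: 3 outcomes — {0/0; 0/2; 2/2}
SC∖claimed = {0/0}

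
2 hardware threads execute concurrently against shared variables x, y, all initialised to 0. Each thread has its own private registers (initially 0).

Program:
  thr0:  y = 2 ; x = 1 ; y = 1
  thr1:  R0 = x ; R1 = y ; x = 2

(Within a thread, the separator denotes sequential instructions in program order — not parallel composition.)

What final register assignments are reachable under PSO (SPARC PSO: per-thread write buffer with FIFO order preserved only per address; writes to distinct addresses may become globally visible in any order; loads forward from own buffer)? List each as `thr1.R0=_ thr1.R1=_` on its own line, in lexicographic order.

outcome vector order: (thr1.R0,thr1.R1)
|PSO outcomes| = 6

thr1.R0=0 thr1.R1=0
thr1.R0=0 thr1.R1=1
thr1.R0=0 thr1.R1=2
thr1.R0=1 thr1.R1=0
thr1.R0=1 thr1.R1=1
thr1.R0=1 thr1.R1=2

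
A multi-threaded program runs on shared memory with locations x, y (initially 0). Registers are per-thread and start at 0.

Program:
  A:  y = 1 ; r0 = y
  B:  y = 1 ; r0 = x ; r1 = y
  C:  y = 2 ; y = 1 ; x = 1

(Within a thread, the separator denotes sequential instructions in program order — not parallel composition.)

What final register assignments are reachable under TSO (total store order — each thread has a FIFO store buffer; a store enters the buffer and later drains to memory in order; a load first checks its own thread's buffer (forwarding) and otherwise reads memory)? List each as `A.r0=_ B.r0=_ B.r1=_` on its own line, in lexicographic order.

A.r0=1 B.r0=0 B.r1=1
A.r0=1 B.r0=0 B.r1=2
A.r0=1 B.r0=1 B.r1=1
A.r0=2 B.r0=0 B.r1=1
A.r0=2 B.r0=0 B.r1=2
A.r0=2 B.r0=1 B.r1=1

outcome vector order: (A.r0,B.r0,B.r1)
|TSO outcomes| = 6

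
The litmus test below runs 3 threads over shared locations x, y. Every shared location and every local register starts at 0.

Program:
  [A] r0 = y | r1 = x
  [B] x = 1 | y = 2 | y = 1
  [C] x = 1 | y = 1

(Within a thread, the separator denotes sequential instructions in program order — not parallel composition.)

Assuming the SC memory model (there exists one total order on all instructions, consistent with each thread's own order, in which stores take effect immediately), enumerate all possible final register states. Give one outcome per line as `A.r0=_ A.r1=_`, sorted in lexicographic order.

outcome vector order: (A.r0,A.r1)
|SC outcomes| = 4

A.r0=0 A.r1=0
A.r0=0 A.r1=1
A.r0=1 A.r1=1
A.r0=2 A.r1=1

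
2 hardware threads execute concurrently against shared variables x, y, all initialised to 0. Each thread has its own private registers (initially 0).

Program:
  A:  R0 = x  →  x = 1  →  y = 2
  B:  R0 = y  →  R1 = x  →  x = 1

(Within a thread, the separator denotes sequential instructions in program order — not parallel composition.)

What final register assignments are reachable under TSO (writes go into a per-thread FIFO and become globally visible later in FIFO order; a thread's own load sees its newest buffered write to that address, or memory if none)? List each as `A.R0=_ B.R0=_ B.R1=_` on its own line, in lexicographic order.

outcome vector order: (A.R0,B.R0,B.R1)
|TSO outcomes| = 4

A.R0=0 B.R0=0 B.R1=0
A.R0=0 B.R0=0 B.R1=1
A.R0=0 B.R0=2 B.R1=1
A.R0=1 B.R0=0 B.R1=0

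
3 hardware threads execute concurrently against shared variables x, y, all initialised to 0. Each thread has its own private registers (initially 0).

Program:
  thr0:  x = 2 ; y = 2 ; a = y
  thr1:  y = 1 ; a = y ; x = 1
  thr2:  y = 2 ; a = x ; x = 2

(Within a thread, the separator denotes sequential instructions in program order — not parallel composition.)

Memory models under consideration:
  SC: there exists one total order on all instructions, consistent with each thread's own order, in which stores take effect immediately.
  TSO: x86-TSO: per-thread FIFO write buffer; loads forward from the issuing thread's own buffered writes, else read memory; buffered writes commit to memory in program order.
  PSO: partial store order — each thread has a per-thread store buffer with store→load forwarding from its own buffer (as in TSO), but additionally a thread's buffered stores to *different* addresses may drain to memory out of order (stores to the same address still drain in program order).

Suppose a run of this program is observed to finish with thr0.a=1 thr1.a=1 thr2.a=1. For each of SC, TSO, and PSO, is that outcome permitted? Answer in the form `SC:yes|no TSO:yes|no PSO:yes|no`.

SC:yes TSO:yes PSO:yes

outcome vector order: (thr0.a,thr1.a,thr2.a)
SC: 11 outcomes — {1/1/0 1/1/1 1/1/2 1/2/1 1/2/2 2/1/0 2/1/1 2/1/2 2/2/0 2/2/1 2/2/2}
TSO: 12 outcomes — {1/1/0 1/1/1 1/1/2 1/2/0 1/2/1 1/2/2 2/1/0 2/1/1 2/1/2 2/2/0 2/2/1 2/2/2}
PSO: 12 outcomes — {1/1/0 1/1/1 1/1/2 1/2/0 1/2/1 1/2/2 2/1/0 2/1/1 2/1/2 2/2/0 2/2/1 2/2/2}
target 1/1/1 ∈ {SC,TSO,PSO}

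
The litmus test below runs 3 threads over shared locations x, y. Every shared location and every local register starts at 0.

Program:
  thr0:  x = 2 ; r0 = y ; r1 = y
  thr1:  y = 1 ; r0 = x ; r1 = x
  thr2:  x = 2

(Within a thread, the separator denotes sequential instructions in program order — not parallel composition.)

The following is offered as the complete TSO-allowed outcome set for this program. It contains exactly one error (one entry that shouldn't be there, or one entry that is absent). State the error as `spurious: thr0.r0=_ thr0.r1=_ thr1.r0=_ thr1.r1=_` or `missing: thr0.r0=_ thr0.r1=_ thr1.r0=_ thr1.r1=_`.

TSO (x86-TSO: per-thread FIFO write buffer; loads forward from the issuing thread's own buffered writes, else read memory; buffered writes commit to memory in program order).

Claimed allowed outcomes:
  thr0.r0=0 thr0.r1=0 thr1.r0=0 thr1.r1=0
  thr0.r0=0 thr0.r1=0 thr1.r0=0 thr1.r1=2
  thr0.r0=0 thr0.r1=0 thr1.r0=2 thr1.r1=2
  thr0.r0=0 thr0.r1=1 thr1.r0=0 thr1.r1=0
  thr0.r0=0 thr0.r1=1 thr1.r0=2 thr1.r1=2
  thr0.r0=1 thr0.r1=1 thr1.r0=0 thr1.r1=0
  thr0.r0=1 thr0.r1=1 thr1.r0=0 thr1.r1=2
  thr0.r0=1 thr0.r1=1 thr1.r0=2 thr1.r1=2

outcome vector order: (thr0.r0,thr0.r1,thr1.r0,thr1.r1)
TSO (9): (0,0,0,0); (0,0,0,2); (0,0,2,2); (0,1,0,0); (0,1,0,2); (0,1,2,2); (1,1,0,0); (1,1,0,2); (1,1,2,2)
TSO∖claimed = {(0,1,0,2)}

missing: thr0.r0=0 thr0.r1=1 thr1.r0=0 thr1.r1=2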